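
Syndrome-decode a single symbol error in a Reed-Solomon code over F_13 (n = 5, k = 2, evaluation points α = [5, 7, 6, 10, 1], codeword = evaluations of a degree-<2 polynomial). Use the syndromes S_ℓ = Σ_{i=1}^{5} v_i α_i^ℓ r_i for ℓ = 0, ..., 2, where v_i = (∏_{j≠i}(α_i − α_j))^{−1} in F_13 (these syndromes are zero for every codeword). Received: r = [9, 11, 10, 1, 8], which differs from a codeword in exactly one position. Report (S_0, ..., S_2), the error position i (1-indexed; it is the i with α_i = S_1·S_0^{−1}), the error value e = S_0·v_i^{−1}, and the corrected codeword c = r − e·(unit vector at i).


S = (3, 3, 3), error at position 5, error magnitude e = 3, c = [9, 11, 10, 1, 5].

Step 1: column multipliers v_i = (∏_{j≠i}(α_i − α_j))^{−1} mod 13.
  i = 1 (α = 5): (5−7)(5−6)(5−10)(5−1) = (−2)·(−1)·(−5)·4 = −40 ≡ 12, so v_1 = 12^{−1} = 12 (mod 13).
  i = 2 (α = 7): (7−5)(7−6)(7−10)(7−1) = 2·1·(−3)·6 = −36 ≡ 3, so v_2 = 3^{−1} = 9 (mod 13).
  i = 3 (α = 6): (6−5)(6−7)(6−10)(6−1) = 1·(−1)·(−4)·5 = 20 ≡ 7, so v_3 = 7^{−1} = 2 (mod 13).
  i = 4 (α = 10): (10−5)(10−7)(10−6)(10−1) = 5·3·4·9 = 540 ≡ 7, so v_4 = 7^{−1} = 2 (mod 13).
  i = 5 (α = 1): (1−5)(1−7)(1−6)(1−10) = (−4)·(−6)·(−5)·(−9) = 1080 ≡ 1, so v_5 = 1^{−1} = 1 (mod 13).
  v = [12, 9, 2, 2, 1].
Step 2: syndromes of r = [9, 11, 10, 1, 8] (all sums mod 13).
  S_0 = Σ v_i r_i = 12·9 + 9·11 + 2·10 + 2·1 + 1·8 = 237 ≡ 3.
  S_1 = Σ v_i α_i r_i = 12·5·9 + 9·7·11 + 2·6·10 + 2·10·1 + 1·1·8 = 1381 ≡ 3.
  α_i^2 mod 13 = [12, 10, 10, 9, 1].
  S_2 = Σ v_i α_i^2 r_i = 12·12·9 + 9·10·11 + 2·10·10 + 2·9·1 + 1·1·8 = 2512 ≡ 3.
  S = (3, 3, 3) ≠ 0, so r is not a codeword (an error is present).
Step 3: locate the error. For a single error e at position i, S_ℓ = v_i·e·α_i^ℓ, so α_err = S_1/S_0.
  S_0^{−1} = 3^{−1} = 9 (mod 13), so α_err = 3·9 = 27 ≡ 1 = α_5. Error position i = 5.
  Consistency check: S_2/S_1 = 3·9 = 27 ≡ 1 = α_err ✓ (single-error assumption holds).
Step 4: error magnitude e = S_0/v_5 = S_0·∏_{j≠5}(α_5 − α_j) = 3·1 = 3 ≡ 3 (mod 13).
Step 5: correct position 5: c_5 = r_5 − e = 8 − 3 ≡ 5 (mod 13). Hence c = [9, 11, 10, 1, 5].
  Check: interpolating c through the α_i gives m(x) = 4 + 1·x (degree < 2) with m(α_i) = c_i for every i, so c is indeed a codeword.


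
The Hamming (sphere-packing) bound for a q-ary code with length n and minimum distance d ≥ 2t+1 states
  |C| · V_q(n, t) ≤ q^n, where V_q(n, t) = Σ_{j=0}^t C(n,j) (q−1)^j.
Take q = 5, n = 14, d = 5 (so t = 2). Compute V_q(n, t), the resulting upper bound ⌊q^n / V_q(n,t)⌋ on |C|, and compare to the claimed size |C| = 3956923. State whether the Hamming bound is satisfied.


V_q(n, t) = 1513, q^n = 6103515625, Hamming bound = 4034048, |C| = 3956923 ≤ bound (satisfied).

Step 1: Compute V_q(n, t) = Σ_{j=0}^2 C(n, j) (q−1)^j.
  j = 0: C(14,0)·(4)^0 = 1·1 = 1.
  j = 1: C(14,1)·(4)^1 = 14·4 = 56.
  j = 2: C(14,2)·(4)^2 = 91·16 = 1456.
  V_q(n, t) = 1 + 56 + 1456 = 1513.
Step 2: q^n = 5^14 = 6103515625.
Step 3: Hamming bound ⌊q^n / V_q(n,t)⌋ = ⌊6103515625/1513⌋ = 4034048.
Step 4: Compare |C| = 3956923 to 4034048: satisfied.
The claimed |C| lies below the Hamming bound.


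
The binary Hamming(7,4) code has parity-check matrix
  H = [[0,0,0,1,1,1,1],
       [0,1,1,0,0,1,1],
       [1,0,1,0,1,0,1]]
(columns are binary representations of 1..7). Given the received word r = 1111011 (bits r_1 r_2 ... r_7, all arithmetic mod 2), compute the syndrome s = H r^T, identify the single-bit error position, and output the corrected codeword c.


s = (1, 0, 1)^T, error position = 5, corrected codeword c = 1111111

Compute s = H r^T mod 2 one row at a time:
  s_1 = 1 + 0 + 1 + 1 = 3 ≡ 1 (mod 2).
  s_2 = 1 + 1 + 1 + 1 = 4 ≡ 0 (mod 2).
  s_3 = 1 + 1 + 0 + 1 = 3 ≡ 1 (mod 2).
s = (1, 0, 1)^T — this equals column 5 of H (binary 101), so error is at position 5.
Correct: flip bit 5 of r = 1111011 to get c = 1111111.


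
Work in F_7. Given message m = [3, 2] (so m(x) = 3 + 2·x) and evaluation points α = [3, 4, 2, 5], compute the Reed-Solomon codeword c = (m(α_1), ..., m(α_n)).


c = [2, 4, 0, 6]

Message polynomial: m(x) = 3 + 2·x (mod 7).
For each evaluation point α_i, compute m(α_i) mod 7:
  α_1 = 3: Horner steps 2 → 2, so m(3) = 2.
  α_2 = 4: Horner steps 2 → 4, so m(4) = 4.
  α_3 = 2: Horner steps 2 → 0, so m(2) = 0.
  α_4 = 5: Horner steps 2 → 6, so m(5) = 6.
Codeword c = [2, 4, 0, 6] ∈ F_7^4.


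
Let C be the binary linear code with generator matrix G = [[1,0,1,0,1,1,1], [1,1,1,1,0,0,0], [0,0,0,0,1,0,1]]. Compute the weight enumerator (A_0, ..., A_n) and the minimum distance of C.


Weight distribution: A_0 = 1, A_2 = 1, A_3 = 2, A_4 = 1, A_5 = 2, A_6 = 1. Minimum distance d = 2.

Enumerate all 2^3 = 8 messages m ∈ F_2^3.
For each, compute codeword c = mG in F_2^7, then tally its weight.
  m = 000 → c = 0000000, weight = 0.
  m = 100 → c = 1010111, weight = 5.
  m = 010 → c = 1111000, weight = 4.
  m = 110 → c = 0101111, weight = 5.
  m = 001 → c = 0000101, weight = 2.
  m = 101 → c = 1010010, weight = 3.
  m = 011 → c = 1111101, weight = 6.
  m = 111 → c = 0101010, weight = 3.
Tally weights:
  weight 0: 1 codewords.
  weight 2: 1 codewords.
  weight 3: 2 codewords.
  weight 4: 1 codewords.
  weight 5: 2 codewords.
  weight 6: 1 codewords.
Minimum distance d = smallest w > 0 with A_w > 0 = 2.
Sanity: Σ A_w = 8 = 2^3 = 8 ✓.


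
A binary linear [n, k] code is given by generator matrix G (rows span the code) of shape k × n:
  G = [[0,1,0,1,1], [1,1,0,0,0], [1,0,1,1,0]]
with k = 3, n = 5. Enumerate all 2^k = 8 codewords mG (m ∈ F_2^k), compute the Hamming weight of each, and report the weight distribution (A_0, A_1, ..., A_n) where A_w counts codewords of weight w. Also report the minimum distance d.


Weight distribution: A_0 = 1, A_2 = 2, A_3 = 4, A_4 = 1. Minimum distance d = 2.

Enumerate all 2^3 = 8 messages m ∈ F_2^3.
For each, compute codeword c = mG in F_2^5, then tally its weight.
  m = 000 → c = 00000, weight = 0.
  m = 100 → c = 01011, weight = 3.
  m = 010 → c = 11000, weight = 2.
  m = 110 → c = 10011, weight = 3.
  m = 001 → c = 10110, weight = 3.
  m = 101 → c = 11101, weight = 4.
  m = 011 → c = 01110, weight = 3.
  m = 111 → c = 00101, weight = 2.
Tally weights:
  weight 0: 1 codewords.
  weight 2: 2 codewords.
  weight 3: 4 codewords.
  weight 4: 1 codewords.
Minimum distance d = smallest w > 0 with A_w > 0 = 2.
Sanity: Σ A_w = 8 = 2^3 = 8 ✓.


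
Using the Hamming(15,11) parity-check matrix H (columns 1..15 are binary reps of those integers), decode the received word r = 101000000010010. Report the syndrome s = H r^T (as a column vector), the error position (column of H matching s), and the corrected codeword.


s = (0, 1, 1, 1)^T, error position = 7, corrected codeword c = 101000100010010

Compute s = H r^T mod 2 one row at a time:
  s_1 = 0 + 0 + 0 + 1 + 0 + 0 + 1 + 0 = 2 ≡ 0 (mod 2).
  s_2 = 0 + 0 + 0 + 0 + 0 + 0 + 1 + 0 = 1 ≡ 1 (mod 2).
  s_3 = 0 + 1 + 0 + 0 + 0 + 1 + 1 + 0 = 3 ≡ 1 (mod 2).
  s_4 = 1 + 1 + 0 + 0 + 0 + 1 + 0 + 0 = 3 ≡ 1 (mod 2).
s = (0, 1, 1, 1)^T — this equals column 7 of H (binary 0111), so error is at position 7.
Correct: flip bit 7 of r = 101000000010010 to get c = 101000100010010.


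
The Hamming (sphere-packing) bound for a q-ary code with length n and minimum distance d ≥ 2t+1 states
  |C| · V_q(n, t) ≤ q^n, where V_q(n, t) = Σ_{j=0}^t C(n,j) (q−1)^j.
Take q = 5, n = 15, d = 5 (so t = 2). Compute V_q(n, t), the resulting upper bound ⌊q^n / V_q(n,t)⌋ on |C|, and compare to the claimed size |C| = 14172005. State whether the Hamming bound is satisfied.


V_q(n, t) = 1741, q^n = 30517578125, Hamming bound = 17528764, |C| = 14172005 ≤ bound (satisfied).

Step 1: Compute V_q(n, t) = Σ_{j=0}^2 C(n, j) (q−1)^j.
  j = 0: C(15,0)·(4)^0 = 1·1 = 1.
  j = 1: C(15,1)·(4)^1 = 15·4 = 60.
  j = 2: C(15,2)·(4)^2 = 105·16 = 1680.
  V_q(n, t) = 1 + 60 + 1680 = 1741.
Step 2: q^n = 5^15 = 30517578125.
Step 3: Hamming bound ⌊q^n / V_q(n,t)⌋ = ⌊30517578125/1741⌋ = 17528764.
Step 4: Compare |C| = 14172005 to 17528764: satisfied.
The claimed |C| lies below the Hamming bound.


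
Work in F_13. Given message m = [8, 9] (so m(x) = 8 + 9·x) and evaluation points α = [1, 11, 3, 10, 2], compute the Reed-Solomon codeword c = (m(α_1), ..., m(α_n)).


c = [4, 3, 9, 7, 0]

Message polynomial: m(x) = 8 + 9·x (mod 13).
For each evaluation point α_i, compute m(α_i) mod 13:
  α_1 = 1: Horner steps 9 → 4, so m(1) = 4.
  α_2 = 11: Horner steps 9 → 3, so m(11) = 3.
  α_3 = 3: Horner steps 9 → 9, so m(3) = 9.
  α_4 = 10: Horner steps 9 → 7, so m(10) = 7.
  α_5 = 2: Horner steps 9 → 0, so m(2) = 0.
Codeword c = [4, 3, 9, 7, 0] ∈ F_13^5.


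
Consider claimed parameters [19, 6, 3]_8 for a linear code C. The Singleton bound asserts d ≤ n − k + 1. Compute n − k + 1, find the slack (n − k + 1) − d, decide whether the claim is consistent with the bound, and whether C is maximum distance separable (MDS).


Singleton RHS = n − k + 1 = 14, slack = 11, bound satisfied, not MDS.

Singleton bound: d ≤ n − k + 1.
Here n = 19, k = 6, so n − k + 1 = 14.
Given d = 3, check d ≤ 14: YES.
Slack = (n − k + 1) − d = 11.
The code is NOT MDS (slack = 11 > 0).
Description: the claimed parameters are [19, 6, 3]_8; such a code would be non-MDS.


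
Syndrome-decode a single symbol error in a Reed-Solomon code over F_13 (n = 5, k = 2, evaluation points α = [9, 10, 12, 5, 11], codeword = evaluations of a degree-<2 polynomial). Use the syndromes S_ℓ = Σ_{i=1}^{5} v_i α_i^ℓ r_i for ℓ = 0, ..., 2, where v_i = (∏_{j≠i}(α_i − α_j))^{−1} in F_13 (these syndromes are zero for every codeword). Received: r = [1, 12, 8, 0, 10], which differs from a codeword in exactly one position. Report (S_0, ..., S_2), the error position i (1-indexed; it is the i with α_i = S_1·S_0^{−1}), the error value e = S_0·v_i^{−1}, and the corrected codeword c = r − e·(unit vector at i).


S = (7, 9, 6), error at position 4, error magnitude e = 4, c = [1, 12, 8, 9, 10].

Step 1: column multipliers v_i = (∏_{j≠i}(α_i − α_j))^{−1} mod 13.
  i = 1 (α = 9): (9−10)(9−12)(9−5)(9−11) = (−1)·(−3)·4·(−2) = −24 ≡ 2, so v_1 = 2^{−1} = 7 (mod 13).
  i = 2 (α = 10): (10−9)(10−12)(10−5)(10−11) = 1·(−2)·5·(−1) = 10 ≡ 10, so v_2 = 10^{−1} = 4 (mod 13).
  i = 3 (α = 12): (12−9)(12−10)(12−5)(12−11) = 3·2·7·1 = 42 ≡ 3, so v_3 = 3^{−1} = 9 (mod 13).
  i = 4 (α = 5): (5−9)(5−10)(5−12)(5−11) = (−4)·(−5)·(−7)·(−6) = 840 ≡ 8, so v_4 = 8^{−1} = 5 (mod 13).
  i = 5 (α = 11): (11−9)(11−10)(11−12)(11−5) = 2·1·(−1)·6 = −12 ≡ 1, so v_5 = 1^{−1} = 1 (mod 13).
  v = [7, 4, 9, 5, 1].
Step 2: syndromes of r = [1, 12, 8, 0, 10] (all sums mod 13).
  S_0 = Σ v_i r_i = 7·1 + 4·12 + 9·8 + 5·0 + 1·10 = 137 ≡ 7.
  S_1 = Σ v_i α_i r_i = 7·9·1 + 4·10·12 + 9·12·8 + 5·5·0 + 1·11·10 = 1517 ≡ 9.
  α_i^2 mod 13 = [3, 9, 1, 12, 4].
  S_2 = Σ v_i α_i^2 r_i = 7·3·1 + 4·9·12 + 9·1·8 + 5·12·0 + 1·4·10 = 565 ≡ 6.
  S = (7, 9, 6) ≠ 0, so r is not a codeword (an error is present).
Step 3: locate the error. For a single error e at position i, S_ℓ = v_i·e·α_i^ℓ, so α_err = S_1/S_0.
  S_0^{−1} = 7^{−1} = 2 (mod 13), so α_err = 9·2 = 18 ≡ 5 = α_4. Error position i = 4.
  Consistency check: S_2/S_1 = 6·3 = 18 ≡ 5 = α_err ✓ (single-error assumption holds).
Step 4: error magnitude e = S_0/v_4 = S_0·∏_{j≠4}(α_4 − α_j) = 7·8 = 56 ≡ 4 (mod 13).
Step 5: correct position 4: c_4 = r_4 − e = 0 − 4 ≡ 9 (mod 13). Hence c = [1, 12, 8, 9, 10].
  Check: interpolating c through the α_i gives m(x) = 6 + 11·x (degree < 2) with m(α_i) = c_i for every i, so c is indeed a codeword.


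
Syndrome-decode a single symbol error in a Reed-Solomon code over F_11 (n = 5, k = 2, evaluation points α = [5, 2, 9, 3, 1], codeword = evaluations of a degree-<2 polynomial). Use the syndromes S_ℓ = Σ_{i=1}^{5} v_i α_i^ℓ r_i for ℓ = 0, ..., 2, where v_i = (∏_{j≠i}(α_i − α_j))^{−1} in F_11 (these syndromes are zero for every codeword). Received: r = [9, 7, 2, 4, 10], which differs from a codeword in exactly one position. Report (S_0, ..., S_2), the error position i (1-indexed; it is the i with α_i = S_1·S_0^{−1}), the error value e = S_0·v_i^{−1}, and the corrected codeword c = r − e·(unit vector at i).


S = (8, 6, 10), error at position 3, error magnitude e = 5, c = [9, 7, 8, 4, 10].

Step 1: column multipliers v_i = (∏_{j≠i}(α_i − α_j))^{−1} mod 11.
  i = 1 (α = 5): (5−2)(5−9)(5−3)(5−1) = 3·(−4)·2·4 = −96 ≡ 3, so v_1 = 3^{−1} = 4 (mod 11).
  i = 2 (α = 2): (2−5)(2−9)(2−3)(2−1) = (−3)·(−7)·(−1)·1 = −21 ≡ 1, so v_2 = 1^{−1} = 1 (mod 11).
  i = 3 (α = 9): (9−5)(9−2)(9−3)(9−1) = 4·7·6·8 = 1344 ≡ 2, so v_3 = 2^{−1} = 6 (mod 11).
  i = 4 (α = 3): (3−5)(3−2)(3−9)(3−1) = (−2)·1·(−6)·2 = 24 ≡ 2, so v_4 = 2^{−1} = 6 (mod 11).
  i = 5 (α = 1): (1−5)(1−2)(1−9)(1−3) = (−4)·(−1)·(−8)·(−2) = 64 ≡ 9, so v_5 = 9^{−1} = 5 (mod 11).
  v = [4, 1, 6, 6, 5].
Step 2: syndromes of r = [9, 7, 2, 4, 10] (all sums mod 11).
  S_0 = Σ v_i r_i = 4·9 + 1·7 + 6·2 + 6·4 + 5·10 = 129 ≡ 8.
  S_1 = Σ v_i α_i r_i = 4·5·9 + 1·2·7 + 6·9·2 + 6·3·4 + 5·1·10 = 424 ≡ 6.
  α_i^2 mod 11 = [3, 4, 4, 9, 1].
  S_2 = Σ v_i α_i^2 r_i = 4·3·9 + 1·4·7 + 6·4·2 + 6·9·4 + 5·1·10 = 450 ≡ 10.
  S = (8, 6, 10) ≠ 0, so r is not a codeword (an error is present).
Step 3: locate the error. For a single error e at position i, S_ℓ = v_i·e·α_i^ℓ, so α_err = S_1/S_0.
  S_0^{−1} = 8^{−1} = 7 (mod 11), so α_err = 6·7 = 42 ≡ 9 = α_3. Error position i = 3.
  Consistency check: S_2/S_1 = 10·2 = 20 ≡ 9 = α_err ✓ (single-error assumption holds).
Step 4: error magnitude e = S_0/v_3 = S_0·∏_{j≠3}(α_3 − α_j) = 8·2 = 16 ≡ 5 (mod 11).
Step 5: correct position 3: c_3 = r_3 − e = 2 − 5 ≡ 8 (mod 11). Hence c = [9, 7, 8, 4, 10].
  Check: interpolating c through the α_i gives m(x) = 2 + 8·x (degree < 2) with m(α_i) = c_i for every i, so c is indeed a codeword.


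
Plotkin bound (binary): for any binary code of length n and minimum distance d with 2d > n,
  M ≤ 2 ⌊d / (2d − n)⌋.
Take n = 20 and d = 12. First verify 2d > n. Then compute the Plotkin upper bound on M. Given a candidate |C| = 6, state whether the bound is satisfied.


Plotkin bound M ≤ 6; given |C| = 6 ≤ bound (satisfied).

Check applicability: 2d = 24, n = 20.
2d − n = 4 > 0, so Plotkin applies.
Compute d/(2d−n) = 12/4 ≈ 3.0000.
⌊d/(2d−n)⌋ = 3.
Plotkin bound: M ≤ 2·3 = 6.
Given |C| = 6, check: satisfied.
This |C| is at the Plotkin bound.


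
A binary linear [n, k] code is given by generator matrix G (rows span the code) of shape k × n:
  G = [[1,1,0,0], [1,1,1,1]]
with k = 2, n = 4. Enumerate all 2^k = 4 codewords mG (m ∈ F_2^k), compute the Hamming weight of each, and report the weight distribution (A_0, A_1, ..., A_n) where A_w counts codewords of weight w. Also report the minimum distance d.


Weight distribution: A_0 = 1, A_2 = 2, A_4 = 1. Minimum distance d = 2.

Enumerate all 2^2 = 4 messages m ∈ F_2^2.
For each, compute codeword c = mG in F_2^4, then tally its weight.
  m = 00 → c = 0000, weight = 0.
  m = 10 → c = 1100, weight = 2.
  m = 01 → c = 1111, weight = 4.
  m = 11 → c = 0011, weight = 2.
Tally weights:
  weight 0: 1 codewords.
  weight 2: 2 codewords.
  weight 4: 1 codewords.
Minimum distance d = smallest w > 0 with A_w > 0 = 2.
Sanity: Σ A_w = 4 = 2^2 = 4 ✓.


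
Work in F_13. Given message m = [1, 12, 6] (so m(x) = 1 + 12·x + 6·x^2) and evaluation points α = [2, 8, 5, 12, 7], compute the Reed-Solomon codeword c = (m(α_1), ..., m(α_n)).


c = [10, 0, 3, 8, 2]

Message polynomial: m(x) = 1 + 12·x + 6·x^2 (mod 13).
For each evaluation point α_i, compute m(α_i) mod 13:
  α_1 = 2: Horner steps 6 → 11 → 10, so m(2) = 10.
  α_2 = 8: Horner steps 6 → 8 → 0, so m(8) = 0.
  α_3 = 5: Horner steps 6 → 3 → 3, so m(5) = 3.
  α_4 = 12: Horner steps 6 → 6 → 8, so m(12) = 8.
  α_5 = 7: Horner steps 6 → 2 → 2, so m(7) = 2.
Codeword c = [10, 0, 3, 8, 2] ∈ F_13^5.


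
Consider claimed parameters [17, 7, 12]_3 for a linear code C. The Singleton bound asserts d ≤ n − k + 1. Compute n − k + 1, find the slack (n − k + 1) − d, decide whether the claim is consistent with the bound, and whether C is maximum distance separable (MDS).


Singleton RHS = n − k + 1 = 11, slack = -1, bound violated (no such code; not MDS).

Singleton bound: d ≤ n − k + 1.
Here n = 17, k = 7, so n − k + 1 = 11.
Given d = 12, check d ≤ 11: NO.
Slack = (n − k + 1) − d = -1.
The slack is negative: d = 12 exceeds n − k + 1 = 11 by 1, so the Singleton bound is violated and no linear [17, 7, 12]_3 code can exist. In particular it is not MDS (MDS requires d = n − k + 1 exactly).
Description: the claimed parameters are [17, 7, 12]_3; such a code would be impossible (violates the Singleton bound).


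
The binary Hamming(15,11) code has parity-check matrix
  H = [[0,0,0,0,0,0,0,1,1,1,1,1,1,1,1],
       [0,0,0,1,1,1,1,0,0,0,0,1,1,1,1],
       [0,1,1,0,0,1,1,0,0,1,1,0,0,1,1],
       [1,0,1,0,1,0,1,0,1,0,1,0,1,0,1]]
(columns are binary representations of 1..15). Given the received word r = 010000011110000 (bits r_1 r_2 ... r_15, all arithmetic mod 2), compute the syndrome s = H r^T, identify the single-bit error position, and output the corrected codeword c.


s = (0, 0, 1, 0)^T, error position = 2, corrected codeword c = 000000011110000

Compute s = H r^T mod 2 one row at a time:
  s_1 = 1 + 1 + 1 + 1 + 0 + 0 + 0 + 0 = 4 ≡ 0 (mod 2).
  s_2 = 0 + 0 + 0 + 0 + 0 + 0 + 0 + 0 = 0 ≡ 0 (mod 2).
  s_3 = 1 + 0 + 0 + 0 + 1 + 1 + 0 + 0 = 3 ≡ 1 (mod 2).
  s_4 = 0 + 0 + 0 + 0 + 1 + 1 + 0 + 0 = 2 ≡ 0 (mod 2).
s = (0, 0, 1, 0)^T — this equals column 2 of H (binary 0010), so error is at position 2.
Correct: flip bit 2 of r = 010000011110000 to get c = 000000011110000.


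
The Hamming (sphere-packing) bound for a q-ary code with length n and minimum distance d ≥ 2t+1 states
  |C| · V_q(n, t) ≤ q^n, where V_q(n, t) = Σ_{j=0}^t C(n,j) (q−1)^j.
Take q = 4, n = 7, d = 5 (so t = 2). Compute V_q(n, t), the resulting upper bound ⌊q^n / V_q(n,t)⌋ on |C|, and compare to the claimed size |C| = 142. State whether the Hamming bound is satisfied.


V_q(n, t) = 211, q^n = 16384, Hamming bound = 77, |C| = 142 > bound (violated).

Step 1: Compute V_q(n, t) = Σ_{j=0}^2 C(n, j) (q−1)^j.
  j = 0: C(7,0)·(3)^0 = 1·1 = 1.
  j = 1: C(7,1)·(3)^1 = 7·3 = 21.
  j = 2: C(7,2)·(3)^2 = 21·9 = 189.
  V_q(n, t) = 1 + 21 + 189 = 211.
Step 2: q^n = 4^7 = 16384.
Step 3: Hamming bound ⌊q^n / V_q(n,t)⌋ = ⌊16384/211⌋ = 77.
Step 4: Compare |C| = 142 to 77: violated.
The claimed |C| lies above the Hamming bound, so no 4-ary code of length 7 with d ≥ 5 can have 142 codewords.


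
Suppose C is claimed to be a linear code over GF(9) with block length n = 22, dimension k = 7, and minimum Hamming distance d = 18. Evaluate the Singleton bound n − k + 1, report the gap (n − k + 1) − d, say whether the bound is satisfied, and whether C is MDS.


Singleton RHS = n − k + 1 = 16, slack = -2, bound violated (no such code; not MDS).

Singleton bound: d ≤ n − k + 1.
Here n = 22, k = 7, so n − k + 1 = 16.
Given d = 18, check d ≤ 16: NO.
Slack = (n − k + 1) − d = -2.
The slack is negative: d = 18 exceeds n − k + 1 = 16 by 2, so the Singleton bound is violated and no linear [22, 7, 18]_9 code can exist. In particular it is not MDS (MDS requires d = n − k + 1 exactly).
Description: the claimed parameters are [22, 7, 18]_9; such a code would be impossible (violates the Singleton bound).


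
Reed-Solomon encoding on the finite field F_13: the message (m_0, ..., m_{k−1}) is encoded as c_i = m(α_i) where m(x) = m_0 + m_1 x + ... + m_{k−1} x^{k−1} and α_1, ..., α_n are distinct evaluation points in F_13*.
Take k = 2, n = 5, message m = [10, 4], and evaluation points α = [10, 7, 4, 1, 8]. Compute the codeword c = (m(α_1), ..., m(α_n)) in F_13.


c = [11, 12, 0, 1, 3]

Message polynomial: m(x) = 10 + 4·x (mod 13).
For each evaluation point α_i, compute m(α_i) mod 13:
  α_1 = 10: Horner steps 4 → 11, so m(10) = 11.
  α_2 = 7: Horner steps 4 → 12, so m(7) = 12.
  α_3 = 4: Horner steps 4 → 0, so m(4) = 0.
  α_4 = 1: Horner steps 4 → 1, so m(1) = 1.
  α_5 = 8: Horner steps 4 → 3, so m(8) = 3.
Codeword c = [11, 12, 0, 1, 3] ∈ F_13^5.


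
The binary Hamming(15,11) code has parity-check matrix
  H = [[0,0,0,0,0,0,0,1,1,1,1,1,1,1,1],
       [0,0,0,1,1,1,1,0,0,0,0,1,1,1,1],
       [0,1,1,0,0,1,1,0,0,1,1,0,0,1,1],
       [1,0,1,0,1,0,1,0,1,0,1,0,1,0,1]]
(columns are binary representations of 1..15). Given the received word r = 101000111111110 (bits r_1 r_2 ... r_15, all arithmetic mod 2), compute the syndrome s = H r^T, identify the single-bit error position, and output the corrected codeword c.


s = (1, 0, 1, 0)^T, error position = 10, corrected codeword c = 101000111011110

Compute s = H r^T mod 2 one row at a time:
  s_1 = 1 + 1 + 1 + 1 + 1 + 1 + 1 + 0 = 7 ≡ 1 (mod 2).
  s_2 = 0 + 0 + 0 + 1 + 1 + 1 + 1 + 0 = 4 ≡ 0 (mod 2).
  s_3 = 0 + 1 + 0 + 1 + 1 + 1 + 1 + 0 = 5 ≡ 1 (mod 2).
  s_4 = 1 + 1 + 0 + 1 + 1 + 1 + 1 + 0 = 6 ≡ 0 (mod 2).
s = (1, 0, 1, 0)^T — this equals column 10 of H (binary 1010), so error is at position 10.
Correct: flip bit 10 of r = 101000111111110 to get c = 101000111011110.


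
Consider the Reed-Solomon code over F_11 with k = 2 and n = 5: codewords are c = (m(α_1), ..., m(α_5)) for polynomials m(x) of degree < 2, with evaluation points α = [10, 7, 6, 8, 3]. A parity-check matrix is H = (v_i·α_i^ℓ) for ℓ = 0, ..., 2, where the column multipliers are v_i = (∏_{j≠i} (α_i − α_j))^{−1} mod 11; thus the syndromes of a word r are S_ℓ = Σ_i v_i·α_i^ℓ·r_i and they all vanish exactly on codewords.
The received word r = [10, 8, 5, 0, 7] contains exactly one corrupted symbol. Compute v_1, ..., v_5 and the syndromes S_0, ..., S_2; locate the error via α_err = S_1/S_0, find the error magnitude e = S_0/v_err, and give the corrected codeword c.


S = (5, 6, 5), error at position 1, error magnitude e = 4, c = [6, 8, 5, 0, 7].

Step 1: column multipliers v_i = (∏_{j≠i}(α_i − α_j))^{−1} mod 11.
  i = 1 (α = 10): (10−7)(10−6)(10−8)(10−3) = 3·4·2·7 = 168 ≡ 3, so v_1 = 3^{−1} = 4 (mod 11).
  i = 2 (α = 7): (7−10)(7−6)(7−8)(7−3) = (−3)·1·(−1)·4 = 12 ≡ 1, so v_2 = 1^{−1} = 1 (mod 11).
  i = 3 (α = 6): (6−10)(6−7)(6−8)(6−3) = (−4)·(−1)·(−2)·3 = −24 ≡ 9, so v_3 = 9^{−1} = 5 (mod 11).
  i = 4 (α = 8): (8−10)(8−7)(8−6)(8−3) = (−2)·1·2·5 = −20 ≡ 2, so v_4 = 2^{−1} = 6 (mod 11).
  i = 5 (α = 3): (3−10)(3−7)(3−6)(3−8) = (−7)·(−4)·(−3)·(−5) = 420 ≡ 2, so v_5 = 2^{−1} = 6 (mod 11).
  v = [4, 1, 5, 6, 6].
Step 2: syndromes of r = [10, 8, 5, 0, 7] (all sums mod 11).
  S_0 = Σ v_i r_i = 4·10 + 1·8 + 5·5 + 6·0 + 6·7 = 115 ≡ 5.
  S_1 = Σ v_i α_i r_i = 4·10·10 + 1·7·8 + 5·6·5 + 6·8·0 + 6·3·7 = 732 ≡ 6.
  α_i^2 mod 11 = [1, 5, 3, 9, 9].
  S_2 = Σ v_i α_i^2 r_i = 4·1·10 + 1·5·8 + 5·3·5 + 6·9·0 + 6·9·7 = 533 ≡ 5.
  S = (5, 6, 5) ≠ 0, so r is not a codeword (an error is present).
Step 3: locate the error. For a single error e at position i, S_ℓ = v_i·e·α_i^ℓ, so α_err = S_1/S_0.
  S_0^{−1} = 5^{−1} = 9 (mod 11), so α_err = 6·9 = 54 ≡ 10 = α_1. Error position i = 1.
  Consistency check: S_2/S_1 = 5·2 = 10 ≡ 10 = α_err ✓ (single-error assumption holds).
Step 4: error magnitude e = S_0/v_1 = S_0·∏_{j≠1}(α_1 − α_j) = 5·3 = 15 ≡ 4 (mod 11).
Step 5: correct position 1: c_1 = r_1 − e = 10 − 4 ≡ 6 (mod 11). Hence c = [6, 8, 5, 0, 7].
  Check: interpolating c through the α_i gives m(x) = 9 + 3·x (degree < 2) with m(α_i) = c_i for every i, so c is indeed a codeword.


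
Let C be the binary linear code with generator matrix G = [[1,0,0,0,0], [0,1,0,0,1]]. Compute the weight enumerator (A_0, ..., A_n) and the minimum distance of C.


Weight distribution: A_0 = 1, A_1 = 1, A_2 = 1, A_3 = 1. Minimum distance d = 1.

Enumerate all 2^2 = 4 messages m ∈ F_2^2.
For each, compute codeword c = mG in F_2^5, then tally its weight.
  m = 00 → c = 00000, weight = 0.
  m = 10 → c = 10000, weight = 1.
  m = 01 → c = 01001, weight = 2.
  m = 11 → c = 11001, weight = 3.
Tally weights:
  weight 0: 1 codewords.
  weight 1: 1 codewords.
  weight 2: 1 codewords.
  weight 3: 1 codewords.
Minimum distance d = smallest w > 0 with A_w > 0 = 1.
Sanity: Σ A_w = 4 = 2^2 = 4 ✓.


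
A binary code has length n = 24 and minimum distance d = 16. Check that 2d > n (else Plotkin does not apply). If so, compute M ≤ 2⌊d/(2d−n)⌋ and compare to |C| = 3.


Plotkin bound M ≤ 4; given |C| = 3 ≤ bound (satisfied).

Check applicability: 2d = 32, n = 24.
2d − n = 8 > 0, so Plotkin applies.
Compute d/(2d−n) = 16/8 ≈ 2.0000.
⌊d/(2d−n)⌋ = 2.
Plotkin bound: M ≤ 2·2 = 4.
Given |C| = 3, check: satisfied.
This |C| is below the Plotkin bound.


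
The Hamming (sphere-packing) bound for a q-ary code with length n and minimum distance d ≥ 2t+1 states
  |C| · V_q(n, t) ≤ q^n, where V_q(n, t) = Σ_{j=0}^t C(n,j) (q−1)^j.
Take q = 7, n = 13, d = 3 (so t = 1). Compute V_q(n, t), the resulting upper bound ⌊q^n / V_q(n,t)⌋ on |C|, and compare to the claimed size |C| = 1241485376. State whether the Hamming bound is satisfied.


V_q(n, t) = 79, q^n = 96889010407, Hamming bound = 1226443169, |C| = 1241485376 > bound (violated).

Step 1: Compute V_q(n, t) = Σ_{j=0}^1 C(n, j) (q−1)^j.
  j = 0: C(13,0)·(6)^0 = 1·1 = 1.
  j = 1: C(13,1)·(6)^1 = 13·6 = 78.
  V_q(n, t) = 1 + 78 = 79.
Step 2: q^n = 7^13 = 96889010407.
Step 3: Hamming bound ⌊q^n / V_q(n,t)⌋ = ⌊96889010407/79⌋ = 1226443169.
Step 4: Compare |C| = 1241485376 to 1226443169: violated.
The claimed |C| lies above the Hamming bound, so no 7-ary code of length 13 with d ≥ 3 can have 1241485376 codewords.


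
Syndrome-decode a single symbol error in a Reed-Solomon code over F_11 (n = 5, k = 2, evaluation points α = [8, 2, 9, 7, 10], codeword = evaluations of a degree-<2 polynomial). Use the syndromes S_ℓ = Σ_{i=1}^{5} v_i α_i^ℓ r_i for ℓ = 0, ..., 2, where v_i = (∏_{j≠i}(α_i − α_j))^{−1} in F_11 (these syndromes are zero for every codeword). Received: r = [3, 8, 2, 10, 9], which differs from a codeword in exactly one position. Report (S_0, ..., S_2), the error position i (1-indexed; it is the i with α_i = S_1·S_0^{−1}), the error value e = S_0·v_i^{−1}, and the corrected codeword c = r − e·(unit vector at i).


S = (8, 9, 6), error at position 1, error magnitude e = 8, c = [6, 8, 2, 10, 9].

Step 1: column multipliers v_i = (∏_{j≠i}(α_i − α_j))^{−1} mod 11.
  i = 1 (α = 8): (8−2)(8−9)(8−7)(8−10) = 6·(−1)·1·(−2) = 12 ≡ 1, so v_1 = 1^{−1} = 1 (mod 11).
  i = 2 (α = 2): (2−8)(2−9)(2−7)(2−10) = (−6)·(−7)·(−5)·(−8) = 1680 ≡ 8, so v_2 = 8^{−1} = 7 (mod 11).
  i = 3 (α = 9): (9−8)(9−2)(9−7)(9−10) = 1·7·2·(−1) = −14 ≡ 8, so v_3 = 8^{−1} = 7 (mod 11).
  i = 4 (α = 7): (7−8)(7−2)(7−9)(7−10) = (−1)·5·(−2)·(−3) = −30 ≡ 3, so v_4 = 3^{−1} = 4 (mod 11).
  i = 5 (α = 10): (10−8)(10−2)(10−9)(10−7) = 2·8·1·3 = 48 ≡ 4, so v_5 = 4^{−1} = 3 (mod 11).
  v = [1, 7, 7, 4, 3].
Step 2: syndromes of r = [3, 8, 2, 10, 9] (all sums mod 11).
  S_0 = Σ v_i r_i = 1·3 + 7·8 + 7·2 + 4·10 + 3·9 = 140 ≡ 8.
  S_1 = Σ v_i α_i r_i = 1·8·3 + 7·2·8 + 7·9·2 + 4·7·10 + 3·10·9 = 812 ≡ 9.
  α_i^2 mod 11 = [9, 4, 4, 5, 1].
  S_2 = Σ v_i α_i^2 r_i = 1·9·3 + 7·4·8 + 7·4·2 + 4·5·10 + 3·1·9 = 534 ≡ 6.
  S = (8, 9, 6) ≠ 0, so r is not a codeword (an error is present).
Step 3: locate the error. For a single error e at position i, S_ℓ = v_i·e·α_i^ℓ, so α_err = S_1/S_0.
  S_0^{−1} = 8^{−1} = 7 (mod 11), so α_err = 9·7 = 63 ≡ 8 = α_1. Error position i = 1.
  Consistency check: S_2/S_1 = 6·5 = 30 ≡ 8 = α_err ✓ (single-error assumption holds).
Step 4: error magnitude e = S_0/v_1 = S_0·∏_{j≠1}(α_1 − α_j) = 8·1 = 8 ≡ 8 (mod 11).
Step 5: correct position 1: c_1 = r_1 − e = 3 − 8 ≡ 6 (mod 11). Hence c = [6, 8, 2, 10, 9].
  Check: interpolating c through the α_i gives m(x) = 5 + 7·x (degree < 2) with m(α_i) = c_i for every i, so c is indeed a codeword.


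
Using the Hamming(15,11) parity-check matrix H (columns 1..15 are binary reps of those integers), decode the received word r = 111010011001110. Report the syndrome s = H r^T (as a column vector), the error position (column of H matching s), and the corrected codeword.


s = (1, 0, 1, 1)^T, error position = 11, corrected codeword c = 111010011011110

Compute s = H r^T mod 2 one row at a time:
  s_1 = 1 + 1 + 0 + 0 + 1 + 1 + 1 + 0 = 5 ≡ 1 (mod 2).
  s_2 = 0 + 1 + 0 + 0 + 1 + 1 + 1 + 0 = 4 ≡ 0 (mod 2).
  s_3 = 1 + 1 + 0 + 0 + 0 + 0 + 1 + 0 = 3 ≡ 1 (mod 2).
  s_4 = 1 + 1 + 1 + 0 + 1 + 0 + 1 + 0 = 5 ≡ 1 (mod 2).
s = (1, 0, 1, 1)^T — this equals column 11 of H (binary 1011), so error is at position 11.
Correct: flip bit 11 of r = 111010011001110 to get c = 111010011011110.


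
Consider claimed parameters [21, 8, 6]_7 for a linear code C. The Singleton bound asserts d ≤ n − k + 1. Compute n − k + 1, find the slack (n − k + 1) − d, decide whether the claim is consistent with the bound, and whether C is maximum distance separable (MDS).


Singleton RHS = n − k + 1 = 14, slack = 8, bound satisfied, not MDS.

Singleton bound: d ≤ n − k + 1.
Here n = 21, k = 8, so n − k + 1 = 14.
Given d = 6, check d ≤ 14: YES.
Slack = (n − k + 1) − d = 8.
The code is NOT MDS (slack = 8 > 0).
Description: the claimed parameters are [21, 8, 6]_7; such a code would be non-MDS.


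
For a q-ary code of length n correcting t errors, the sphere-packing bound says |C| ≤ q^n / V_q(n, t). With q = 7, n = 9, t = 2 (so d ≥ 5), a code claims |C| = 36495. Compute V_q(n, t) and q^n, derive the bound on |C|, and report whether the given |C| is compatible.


V_q(n, t) = 1351, q^n = 40353607, Hamming bound = 29869, |C| = 36495 > bound (violated).

Step 1: Compute V_q(n, t) = Σ_{j=0}^2 C(n, j) (q−1)^j.
  j = 0: C(9,0)·(6)^0 = 1·1 = 1.
  j = 1: C(9,1)·(6)^1 = 9·6 = 54.
  j = 2: C(9,2)·(6)^2 = 36·36 = 1296.
  V_q(n, t) = 1 + 54 + 1296 = 1351.
Step 2: q^n = 7^9 = 40353607.
Step 3: Hamming bound ⌊q^n / V_q(n,t)⌋ = ⌊40353607/1351⌋ = 29869.
Step 4: Compare |C| = 36495 to 29869: violated.
The claimed |C| lies above the Hamming bound, so no 7-ary code of length 9 with d ≥ 5 can have 36495 codewords.


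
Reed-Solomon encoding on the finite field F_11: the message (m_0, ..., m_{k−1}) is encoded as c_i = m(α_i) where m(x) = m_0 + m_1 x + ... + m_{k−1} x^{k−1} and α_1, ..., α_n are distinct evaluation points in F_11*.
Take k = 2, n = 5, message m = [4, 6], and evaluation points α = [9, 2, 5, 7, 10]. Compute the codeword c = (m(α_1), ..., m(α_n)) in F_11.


c = [3, 5, 1, 2, 9]

Message polynomial: m(x) = 4 + 6·x (mod 11).
For each evaluation point α_i, compute m(α_i) mod 11:
  α_1 = 9: Horner steps 6 → 3, so m(9) = 3.
  α_2 = 2: Horner steps 6 → 5, so m(2) = 5.
  α_3 = 5: Horner steps 6 → 1, so m(5) = 1.
  α_4 = 7: Horner steps 6 → 2, so m(7) = 2.
  α_5 = 10: Horner steps 6 → 9, so m(10) = 9.
Codeword c = [3, 5, 1, 2, 9] ∈ F_11^5.


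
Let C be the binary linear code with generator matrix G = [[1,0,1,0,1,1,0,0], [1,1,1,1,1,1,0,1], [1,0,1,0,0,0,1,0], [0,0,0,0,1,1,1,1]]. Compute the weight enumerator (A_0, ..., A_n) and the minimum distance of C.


Weight distribution: A_0 = 1, A_1 = 1, A_2 = 1, A_3 = 3, A_4 = 3, A_5 = 3, A_6 = 3, A_7 = 1. Minimum distance d = 1.

Enumerate all 2^4 = 16 messages m ∈ F_2^4.
For each, compute codeword c = mG in F_2^8, then tally its weight.
  m = 0000 → c = 00000000, weight = 0.
  m = 1000 → c = 10101100, weight = 4.
  m = 0100 → c = 11111101, weight = 7.
  m = 1100 → c = 01010001, weight = 3.
  m = 0010 → c = 10100010, weight = 3.
  m = 1010 → c = 00001110, weight = 3.
  m = 0110 → c = 01011111, weight = 6.
  m = 1110 → c = 11110011, weight = 6.
  m = 0001 → c = 00001111, weight = 4.
  m = 1001 → c = 10100011, weight = 4.
  m = 0101 → c = 11110010, weight = 5.
  m = 1101 → c = 01011110, weight = 5.
  m = 0011 → c = 10101101, weight = 5.
  m = 1011 → c = 00000001, weight = 1.
  m = 0111 → c = 01010000, weight = 2.
  m = 1111 → c = 11111100, weight = 6.
Tally weights:
  weight 0: 1 codewords.
  weight 1: 1 codewords.
  weight 2: 1 codewords.
  weight 3: 3 codewords.
  weight 4: 3 codewords.
  weight 5: 3 codewords.
  weight 6: 3 codewords.
  weight 7: 1 codewords.
Minimum distance d = smallest w > 0 with A_w > 0 = 1.
Sanity: Σ A_w = 16 = 2^4 = 16 ✓.


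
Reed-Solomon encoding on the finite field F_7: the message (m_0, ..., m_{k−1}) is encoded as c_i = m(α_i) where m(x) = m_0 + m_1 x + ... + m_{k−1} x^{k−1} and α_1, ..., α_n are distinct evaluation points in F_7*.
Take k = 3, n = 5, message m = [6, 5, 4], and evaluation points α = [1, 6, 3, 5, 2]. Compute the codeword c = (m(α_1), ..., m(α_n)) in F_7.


c = [1, 5, 1, 5, 4]

Message polynomial: m(x) = 6 + 5·x + 4·x^2 (mod 7).
For each evaluation point α_i, compute m(α_i) mod 7:
  α_1 = 1: Horner steps 4 → 2 → 1, so m(1) = 1.
  α_2 = 6: Horner steps 4 → 1 → 5, so m(6) = 5.
  α_3 = 3: Horner steps 4 → 3 → 1, so m(3) = 1.
  α_4 = 5: Horner steps 4 → 4 → 5, so m(5) = 5.
  α_5 = 2: Horner steps 4 → 6 → 4, so m(2) = 4.
Codeword c = [1, 5, 1, 5, 4] ∈ F_7^5.


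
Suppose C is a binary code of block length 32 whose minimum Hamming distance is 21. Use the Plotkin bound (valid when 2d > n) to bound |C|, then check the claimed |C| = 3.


Plotkin bound M ≤ 4; given |C| = 3 ≤ bound (satisfied).

Check applicability: 2d = 42, n = 32.
2d − n = 10 > 0, so Plotkin applies.
Compute d/(2d−n) = 21/10 ≈ 2.1000.
⌊d/(2d−n)⌋ = 2.
Plotkin bound: M ≤ 2·2 = 4.
Given |C| = 3, check: satisfied.
This |C| is below the Plotkin bound.


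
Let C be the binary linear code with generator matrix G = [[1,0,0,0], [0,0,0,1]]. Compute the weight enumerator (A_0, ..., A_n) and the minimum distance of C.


Weight distribution: A_0 = 1, A_1 = 2, A_2 = 1. Minimum distance d = 1.

Enumerate all 2^2 = 4 messages m ∈ F_2^2.
For each, compute codeword c = mG in F_2^4, then tally its weight.
  m = 00 → c = 0000, weight = 0.
  m = 10 → c = 1000, weight = 1.
  m = 01 → c = 0001, weight = 1.
  m = 11 → c = 1001, weight = 2.
Tally weights:
  weight 0: 1 codewords.
  weight 1: 2 codewords.
  weight 2: 1 codewords.
Minimum distance d = smallest w > 0 with A_w > 0 = 1.
Sanity: Σ A_w = 4 = 2^2 = 4 ✓.


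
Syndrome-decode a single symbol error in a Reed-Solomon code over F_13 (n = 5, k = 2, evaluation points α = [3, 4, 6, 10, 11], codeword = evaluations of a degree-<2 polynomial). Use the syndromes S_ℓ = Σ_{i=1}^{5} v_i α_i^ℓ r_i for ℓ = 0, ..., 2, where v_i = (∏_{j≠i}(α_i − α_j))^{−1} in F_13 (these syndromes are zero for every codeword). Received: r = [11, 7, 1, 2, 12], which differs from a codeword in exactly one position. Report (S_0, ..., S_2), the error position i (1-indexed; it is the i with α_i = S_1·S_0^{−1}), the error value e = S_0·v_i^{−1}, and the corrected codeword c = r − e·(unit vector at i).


S = (12, 10, 4), error at position 1, error magnitude e = 1, c = [10, 7, 1, 2, 12].

Step 1: column multipliers v_i = (∏_{j≠i}(α_i − α_j))^{−1} mod 13.
  i = 1 (α = 3): (3−4)(3−6)(3−10)(3−11) = (−1)·(−3)·(−7)·(−8) = 168 ≡ 12, so v_1 = 12^{−1} = 12 (mod 13).
  i = 2 (α = 4): (4−3)(4−6)(4−10)(4−11) = 1·(−2)·(−6)·(−7) = −84 ≡ 7, so v_2 = 7^{−1} = 2 (mod 13).
  i = 3 (α = 6): (6−3)(6−4)(6−10)(6−11) = 3·2·(−4)·(−5) = 120 ≡ 3, so v_3 = 3^{−1} = 9 (mod 13).
  i = 4 (α = 10): (10−3)(10−4)(10−6)(10−11) = 7·6·4·(−1) = −168 ≡ 1, so v_4 = 1^{−1} = 1 (mod 13).
  i = 5 (α = 11): (11−3)(11−4)(11−6)(11−10) = 8·7·5·1 = 280 ≡ 7, so v_5 = 7^{−1} = 2 (mod 13).
  v = [12, 2, 9, 1, 2].
Step 2: syndromes of r = [11, 7, 1, 2, 12] (all sums mod 13).
  S_0 = Σ v_i r_i = 12·11 + 2·7 + 9·1 + 1·2 + 2·12 = 181 ≡ 12.
  S_1 = Σ v_i α_i r_i = 12·3·11 + 2·4·7 + 9·6·1 + 1·10·2 + 2·11·12 = 790 ≡ 10.
  α_i^2 mod 13 = [9, 3, 10, 9, 4].
  S_2 = Σ v_i α_i^2 r_i = 12·9·11 + 2·3·7 + 9·10·1 + 1·9·2 + 2·4·12 = 1434 ≡ 4.
  S = (12, 10, 4) ≠ 0, so r is not a codeword (an error is present).
Step 3: locate the error. For a single error e at position i, S_ℓ = v_i·e·α_i^ℓ, so α_err = S_1/S_0.
  S_0^{−1} = 12^{−1} = 12 (mod 13), so α_err = 10·12 = 120 ≡ 3 = α_1. Error position i = 1.
  Consistency check: S_2/S_1 = 4·4 = 16 ≡ 3 = α_err ✓ (single-error assumption holds).
Step 4: error magnitude e = S_0/v_1 = S_0·∏_{j≠1}(α_1 − α_j) = 12·12 = 144 ≡ 1 (mod 13).
Step 5: correct position 1: c_1 = r_1 − e = 11 − 1 ≡ 10 (mod 13). Hence c = [10, 7, 1, 2, 12].
  Check: interpolating c through the α_i gives m(x) = 6 + 10·x (degree < 2) with m(α_i) = c_i for every i, so c is indeed a codeword.


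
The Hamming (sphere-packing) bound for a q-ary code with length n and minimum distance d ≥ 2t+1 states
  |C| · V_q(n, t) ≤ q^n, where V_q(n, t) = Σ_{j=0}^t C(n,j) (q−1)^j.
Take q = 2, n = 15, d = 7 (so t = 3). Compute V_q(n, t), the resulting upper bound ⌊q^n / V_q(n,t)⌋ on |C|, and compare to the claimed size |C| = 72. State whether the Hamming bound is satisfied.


V_q(n, t) = 576, q^n = 32768, Hamming bound = 56, |C| = 72 > bound (violated).

Step 1: Compute V_q(n, t) = Σ_{j=0}^3 C(n, j) (q−1)^j.
  j = 0: C(15,0)·(1)^0 = 1·1 = 1.
  j = 1: C(15,1)·(1)^1 = 15·1 = 15.
  j = 2: C(15,2)·(1)^2 = 105·1 = 105.
  j = 3: C(15,3)·(1)^3 = 455·1 = 455.
  V_q(n, t) = 1 + 15 + 105 + 455 = 576.
Step 2: q^n = 2^15 = 32768.
Step 3: Hamming bound ⌊q^n / V_q(n,t)⌋ = ⌊32768/576⌋ = 56.
Step 4: Compare |C| = 72 to 56: violated.
The claimed |C| lies above the Hamming bound, so no 2-ary code of length 15 with d ≥ 7 can have 72 codewords.


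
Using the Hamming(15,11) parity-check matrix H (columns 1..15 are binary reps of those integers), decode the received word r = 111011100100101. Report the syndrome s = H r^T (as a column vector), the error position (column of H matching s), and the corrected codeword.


s = (1, 1, 0, 0)^T, error position = 12, corrected codeword c = 111011100101101

Compute s = H r^T mod 2 one row at a time:
  s_1 = 0 + 0 + 1 + 0 + 0 + 1 + 0 + 1 = 3 ≡ 1 (mod 2).
  s_2 = 0 + 1 + 1 + 1 + 0 + 1 + 0 + 1 = 5 ≡ 1 (mod 2).
  s_3 = 1 + 1 + 1 + 1 + 1 + 0 + 0 + 1 = 6 ≡ 0 (mod 2).
  s_4 = 1 + 1 + 1 + 1 + 0 + 0 + 1 + 1 = 6 ≡ 0 (mod 2).
s = (1, 1, 0, 0)^T — this equals column 12 of H (binary 1100), so error is at position 12.
Correct: flip bit 12 of r = 111011100100101 to get c = 111011100101101.


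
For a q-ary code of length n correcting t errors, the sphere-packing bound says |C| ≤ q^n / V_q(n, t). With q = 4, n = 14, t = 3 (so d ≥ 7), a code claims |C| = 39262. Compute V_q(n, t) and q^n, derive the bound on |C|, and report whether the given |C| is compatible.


V_q(n, t) = 10690, q^n = 268435456, Hamming bound = 25110, |C| = 39262 > bound (violated).

Step 1: Compute V_q(n, t) = Σ_{j=0}^3 C(n, j) (q−1)^j.
  j = 0: C(14,0)·(3)^0 = 1·1 = 1.
  j = 1: C(14,1)·(3)^1 = 14·3 = 42.
  j = 2: C(14,2)·(3)^2 = 91·9 = 819.
  j = 3: C(14,3)·(3)^3 = 364·27 = 9828.
  V_q(n, t) = 1 + 42 + 819 + 9828 = 10690.
Step 2: q^n = 4^14 = 268435456.
Step 3: Hamming bound ⌊q^n / V_q(n,t)⌋ = ⌊268435456/10690⌋ = 25110.
Step 4: Compare |C| = 39262 to 25110: violated.
The claimed |C| lies above the Hamming bound, so no 4-ary code of length 14 with d ≥ 7 can have 39262 codewords.
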